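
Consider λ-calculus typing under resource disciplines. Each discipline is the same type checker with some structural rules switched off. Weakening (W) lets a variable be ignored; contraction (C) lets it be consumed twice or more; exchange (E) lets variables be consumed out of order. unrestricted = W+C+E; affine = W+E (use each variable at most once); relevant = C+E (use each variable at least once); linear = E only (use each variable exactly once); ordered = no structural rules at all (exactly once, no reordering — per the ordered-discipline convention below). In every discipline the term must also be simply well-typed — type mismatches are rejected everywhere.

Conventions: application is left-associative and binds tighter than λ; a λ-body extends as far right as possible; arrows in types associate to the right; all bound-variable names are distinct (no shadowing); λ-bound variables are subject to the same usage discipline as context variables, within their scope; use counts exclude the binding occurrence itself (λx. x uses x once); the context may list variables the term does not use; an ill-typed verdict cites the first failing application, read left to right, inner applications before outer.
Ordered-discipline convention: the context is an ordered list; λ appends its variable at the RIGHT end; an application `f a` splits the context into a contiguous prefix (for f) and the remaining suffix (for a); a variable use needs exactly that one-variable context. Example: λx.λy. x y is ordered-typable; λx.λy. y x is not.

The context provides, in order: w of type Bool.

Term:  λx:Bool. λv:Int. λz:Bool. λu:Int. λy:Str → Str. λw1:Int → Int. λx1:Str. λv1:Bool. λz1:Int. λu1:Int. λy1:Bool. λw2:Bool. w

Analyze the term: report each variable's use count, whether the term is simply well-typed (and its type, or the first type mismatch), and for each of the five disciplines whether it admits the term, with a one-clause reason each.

variable uses: w ×1; x (λ-bound) ×0; v (λ-bound) ×0; z (λ-bound) ×0; u (λ-bound) ×0; y (λ-bound) ×0; w1 (λ-bound) ×0; x1 (λ-bound) ×0; v1 (λ-bound) ×0; z1 (λ-bound) ×0; u1 (λ-bound) ×0; y1 (λ-bound) ×0; w2 (λ-bound) ×0
uses in reading order: w
typing: ✓ — Bool → Int → Bool → Int → (Str → Str) → (Int → Int) → Str → Bool → Int → Int → Bool → Bool → Bool
ordered: ✗, x, v, z, u, y, w1, x1, v1, z1, u1, y1, w2 never used (weakening)
linear: ✗, x, v, z, u, y, w1, x1, v1, z1, u1, y1, w2 never used (weakening)
affine: ✓, w, x, v, z, u, y, w1, x1, v1, z1, u1, y1, w2: no repeats, contraction unneeded
relevant: ✗, x, v, z, u, y, w1, x1, v1, z1, u1, y1, w2 never used (weakening)
unrestricted: ✓, simply typable at Bool → Int → Bool → Int → (Str → Str) → (Int → Int) → Str → Bool → Int → Int → Bool → Bool → Bool; W, C, E all held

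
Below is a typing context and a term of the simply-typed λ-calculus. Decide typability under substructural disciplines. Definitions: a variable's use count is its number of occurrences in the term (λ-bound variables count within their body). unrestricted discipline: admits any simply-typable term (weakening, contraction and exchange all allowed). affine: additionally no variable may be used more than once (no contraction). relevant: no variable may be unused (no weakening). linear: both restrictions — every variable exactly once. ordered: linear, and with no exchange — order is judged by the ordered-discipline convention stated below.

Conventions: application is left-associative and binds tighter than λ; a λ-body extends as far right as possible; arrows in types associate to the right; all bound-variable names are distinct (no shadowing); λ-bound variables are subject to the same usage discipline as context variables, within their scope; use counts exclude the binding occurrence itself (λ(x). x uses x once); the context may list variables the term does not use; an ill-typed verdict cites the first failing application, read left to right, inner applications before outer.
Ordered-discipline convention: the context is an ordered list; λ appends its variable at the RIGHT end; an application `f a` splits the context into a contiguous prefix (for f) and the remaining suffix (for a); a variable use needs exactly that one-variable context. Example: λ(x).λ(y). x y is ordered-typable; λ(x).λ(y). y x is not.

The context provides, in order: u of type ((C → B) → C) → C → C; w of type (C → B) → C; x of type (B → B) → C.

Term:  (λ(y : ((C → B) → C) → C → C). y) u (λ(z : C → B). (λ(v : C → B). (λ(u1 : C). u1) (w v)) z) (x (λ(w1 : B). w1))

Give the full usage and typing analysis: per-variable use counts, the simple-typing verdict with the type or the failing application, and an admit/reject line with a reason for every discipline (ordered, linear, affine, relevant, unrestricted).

usage: u: 1×, w: 1×, x: 1×, y (λ-bound): 1×, z (λ-bound): 1×, v (λ-bound): 1×, u1 (λ-bound): 1×, w1 (λ-bound): 1×
order of uses: y, u, u1, w, v, z, x, w1
typing: well-typed at C
ordered: ✓, u, w, x, y, z, v, u1, w1: once each, no exchange needed
linear: ✓, u, w, x, y, z, v, u1, w1: one use apiece
affine: ✓, none of u, w, x, y, z, v, u1, w1 used more than once
relevant: ✓, u, w, x, y, z, v, u1, w1: all used, weakening unneeded
unrestricted: ✓, typability at C is all that's needed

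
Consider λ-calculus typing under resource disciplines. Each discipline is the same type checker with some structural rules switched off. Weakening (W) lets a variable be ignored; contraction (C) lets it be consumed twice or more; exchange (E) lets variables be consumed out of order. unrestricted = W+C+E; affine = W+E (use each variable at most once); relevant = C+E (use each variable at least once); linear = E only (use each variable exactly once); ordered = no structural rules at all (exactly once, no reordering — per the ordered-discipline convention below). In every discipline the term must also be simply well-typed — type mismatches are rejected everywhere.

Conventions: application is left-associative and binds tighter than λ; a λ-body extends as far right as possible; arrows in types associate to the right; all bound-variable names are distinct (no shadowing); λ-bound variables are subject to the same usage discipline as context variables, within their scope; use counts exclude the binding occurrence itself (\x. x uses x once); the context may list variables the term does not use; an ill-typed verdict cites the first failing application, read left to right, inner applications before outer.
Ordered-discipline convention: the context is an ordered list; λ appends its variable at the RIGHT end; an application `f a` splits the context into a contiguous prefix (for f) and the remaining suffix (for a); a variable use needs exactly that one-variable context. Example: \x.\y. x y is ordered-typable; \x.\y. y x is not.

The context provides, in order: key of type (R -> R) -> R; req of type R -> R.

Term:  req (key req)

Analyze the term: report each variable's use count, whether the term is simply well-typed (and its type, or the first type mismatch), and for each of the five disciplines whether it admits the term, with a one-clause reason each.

variable uses: key: 1; req: 2
left-to-right use order: req, key, req
typing: ✓ — R
ordered ✗ (repeated use of req ×2)
linear ✗ (repeated use of req ×2)
affine ✗ (repeated use of req ×2)
relevant ✓ (every one of key, req appears)
unrestricted ✓ (type-checks (R) and nothing is barred)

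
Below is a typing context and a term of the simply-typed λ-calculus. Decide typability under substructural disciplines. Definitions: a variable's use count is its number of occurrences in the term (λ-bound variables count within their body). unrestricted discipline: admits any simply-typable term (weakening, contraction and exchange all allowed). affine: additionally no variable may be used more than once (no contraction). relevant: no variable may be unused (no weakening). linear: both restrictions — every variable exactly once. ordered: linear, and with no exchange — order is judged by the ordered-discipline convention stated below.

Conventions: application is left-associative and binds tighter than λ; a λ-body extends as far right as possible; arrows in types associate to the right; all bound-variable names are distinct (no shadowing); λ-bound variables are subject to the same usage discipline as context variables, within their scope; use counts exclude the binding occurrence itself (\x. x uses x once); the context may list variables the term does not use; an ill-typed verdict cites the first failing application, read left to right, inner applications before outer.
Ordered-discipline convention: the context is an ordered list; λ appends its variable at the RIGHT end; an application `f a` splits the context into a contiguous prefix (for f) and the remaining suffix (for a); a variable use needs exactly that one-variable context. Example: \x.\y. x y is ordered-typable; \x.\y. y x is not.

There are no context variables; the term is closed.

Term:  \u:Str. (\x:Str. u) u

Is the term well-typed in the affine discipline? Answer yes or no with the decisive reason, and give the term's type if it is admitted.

no — u ×2 used more than once (contraction)
usage: u [bound]: 2×, x [bound]: 0×
uses in reading order: u, u
typing: well-typed at Str -> Str
per-discipline verdicts: ordered ✗ | linear ✗ | affine ✗ | relevant ✗ | unrestricted ✓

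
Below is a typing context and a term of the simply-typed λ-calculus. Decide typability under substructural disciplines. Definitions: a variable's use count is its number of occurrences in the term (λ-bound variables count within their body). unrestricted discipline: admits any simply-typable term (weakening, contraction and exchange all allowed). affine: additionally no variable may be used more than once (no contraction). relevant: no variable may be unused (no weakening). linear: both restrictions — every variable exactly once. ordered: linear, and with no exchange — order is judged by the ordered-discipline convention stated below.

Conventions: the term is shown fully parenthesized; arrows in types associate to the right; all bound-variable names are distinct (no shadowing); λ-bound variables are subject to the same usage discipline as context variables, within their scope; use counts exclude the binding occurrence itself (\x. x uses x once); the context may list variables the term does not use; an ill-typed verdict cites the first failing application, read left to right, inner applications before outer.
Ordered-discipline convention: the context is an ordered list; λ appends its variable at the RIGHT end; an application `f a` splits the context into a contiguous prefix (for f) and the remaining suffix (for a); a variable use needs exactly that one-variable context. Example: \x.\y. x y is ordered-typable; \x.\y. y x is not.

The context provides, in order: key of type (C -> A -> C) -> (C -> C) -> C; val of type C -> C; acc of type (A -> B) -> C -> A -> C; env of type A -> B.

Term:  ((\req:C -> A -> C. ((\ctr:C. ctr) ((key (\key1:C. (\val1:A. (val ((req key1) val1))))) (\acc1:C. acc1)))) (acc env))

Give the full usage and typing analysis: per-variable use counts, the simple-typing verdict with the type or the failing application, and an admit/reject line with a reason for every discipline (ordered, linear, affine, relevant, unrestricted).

usage: key: 1; val: 1; acc: 1; env: 1; req (bound): 1; ctr (bound): 1; key1 (bound): 1; val1 (bound): 1; acc1 (bound): 1
order of uses: ctr, key, val, req, key1, val1, acc1, acc, env
typing: well-typed — term : C
ordered ✓ (key, val, acc, env, req, ctr, key1, val1, acc1 once each; derivable with no W/C/E)
linear ✓ (key, val, acc, env, req, ctr, key1, val1, acc1: one use apiece)
affine ✓ (no duplicate uses among key, val, acc, env, req, ctr, key1, val1, acc1)
relevant ✓ (none of key, val, acc, env, req, ctr, key1, val1, acc1 goes unused)
unrestricted ✓ (well-typed at C; no restrictions here)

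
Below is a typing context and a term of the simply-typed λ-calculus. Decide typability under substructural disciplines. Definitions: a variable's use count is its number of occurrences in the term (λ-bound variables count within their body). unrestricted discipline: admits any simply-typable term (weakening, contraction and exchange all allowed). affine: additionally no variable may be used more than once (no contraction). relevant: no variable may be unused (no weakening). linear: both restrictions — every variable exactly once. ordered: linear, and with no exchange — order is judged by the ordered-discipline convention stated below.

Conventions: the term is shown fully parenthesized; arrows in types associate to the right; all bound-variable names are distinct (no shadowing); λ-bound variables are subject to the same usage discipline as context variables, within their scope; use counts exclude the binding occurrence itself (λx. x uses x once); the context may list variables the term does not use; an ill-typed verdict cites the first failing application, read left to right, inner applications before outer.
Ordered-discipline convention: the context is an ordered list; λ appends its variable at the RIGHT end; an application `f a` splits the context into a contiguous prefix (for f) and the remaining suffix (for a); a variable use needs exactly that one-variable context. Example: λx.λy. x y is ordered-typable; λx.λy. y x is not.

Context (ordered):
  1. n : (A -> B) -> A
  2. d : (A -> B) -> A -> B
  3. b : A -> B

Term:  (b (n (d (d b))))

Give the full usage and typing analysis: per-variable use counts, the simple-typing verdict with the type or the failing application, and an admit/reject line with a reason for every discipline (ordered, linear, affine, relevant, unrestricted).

variable uses: n: 1×; d: 2×; b: 2×
use order (left to right): b, n, d, d, b
typing: well-typed at B
ordered ✗ (d ×2, b ×2 used more than once (contraction))
linear ✗ (d ×2, b ×2 used more than once (contraction))
affine ✗ (d ×2, b ×2 used more than once (contraction))
relevant ✓ (n, d, b: all used, weakening unneeded)
unrestricted ✓ (simply typable at B; W, C, E all held)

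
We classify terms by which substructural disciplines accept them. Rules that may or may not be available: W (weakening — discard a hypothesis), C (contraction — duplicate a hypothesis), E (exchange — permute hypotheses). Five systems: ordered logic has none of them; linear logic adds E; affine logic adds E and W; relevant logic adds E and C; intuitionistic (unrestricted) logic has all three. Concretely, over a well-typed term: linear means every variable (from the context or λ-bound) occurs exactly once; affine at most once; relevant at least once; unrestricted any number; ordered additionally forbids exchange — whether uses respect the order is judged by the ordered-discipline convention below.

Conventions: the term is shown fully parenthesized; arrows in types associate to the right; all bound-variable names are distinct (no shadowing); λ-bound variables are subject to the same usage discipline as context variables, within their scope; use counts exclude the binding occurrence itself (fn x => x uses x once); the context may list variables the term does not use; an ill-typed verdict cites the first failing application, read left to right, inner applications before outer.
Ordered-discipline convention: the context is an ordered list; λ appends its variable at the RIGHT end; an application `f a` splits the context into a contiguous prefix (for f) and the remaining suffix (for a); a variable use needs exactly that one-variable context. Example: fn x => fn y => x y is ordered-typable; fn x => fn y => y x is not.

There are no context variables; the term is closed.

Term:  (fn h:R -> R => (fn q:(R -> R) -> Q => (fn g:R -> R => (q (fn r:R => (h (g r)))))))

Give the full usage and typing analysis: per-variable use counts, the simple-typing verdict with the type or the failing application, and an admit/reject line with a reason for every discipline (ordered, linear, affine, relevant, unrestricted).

use counts: h [bound] ×1; q [bound] ×1; g [bound] ×1; r [bound] ×1
left-to-right use order: q, h, g, r
typing: ✓ — (R -> R) -> ((R -> R) -> Q) -> (R -> R) -> Q
ordered: ✗ — no contiguous prefix/suffix split fits q, h, g, r
linear: ✓ — h, q, g, r: one use apiece
affine: ✓ — no duplicate uses among h, q, g, r
relevant: ✓ — every one of h, q, g, r appears
unrestricted: ✓ — simply typable at (R -> R) -> ((R -> R) -> Q) -> (R -> R) -> Q; W, C, E all held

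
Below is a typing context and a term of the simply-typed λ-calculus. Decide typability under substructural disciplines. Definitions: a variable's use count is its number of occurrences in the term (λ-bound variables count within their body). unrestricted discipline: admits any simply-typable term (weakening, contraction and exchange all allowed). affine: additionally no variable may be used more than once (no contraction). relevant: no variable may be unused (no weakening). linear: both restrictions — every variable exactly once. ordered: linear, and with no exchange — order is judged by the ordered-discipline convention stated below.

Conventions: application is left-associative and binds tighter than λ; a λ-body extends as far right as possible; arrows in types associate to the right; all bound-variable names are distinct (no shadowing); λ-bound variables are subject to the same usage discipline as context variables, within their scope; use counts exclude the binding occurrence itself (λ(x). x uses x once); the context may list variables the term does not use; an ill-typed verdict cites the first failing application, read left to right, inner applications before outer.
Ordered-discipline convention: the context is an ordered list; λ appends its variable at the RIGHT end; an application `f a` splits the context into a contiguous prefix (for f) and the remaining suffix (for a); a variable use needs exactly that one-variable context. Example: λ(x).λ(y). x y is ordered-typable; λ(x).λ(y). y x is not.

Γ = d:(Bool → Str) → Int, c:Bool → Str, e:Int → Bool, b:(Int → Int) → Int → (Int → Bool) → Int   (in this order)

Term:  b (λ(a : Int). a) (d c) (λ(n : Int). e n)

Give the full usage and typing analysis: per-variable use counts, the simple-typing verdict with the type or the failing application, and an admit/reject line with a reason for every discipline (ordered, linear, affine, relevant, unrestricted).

use counts: d=1, c=1, e=1, b=1, a [bound]=1, n [bound]=1
uses in reading order: b, a, d, c, e, n
typing: well-typed — term : Int
ordered: ✗, needs exchange: uses follow b, a, d, c, e, n
linear: ✓, d, c, e, b, a, n: one use apiece
affine: ✓, none of d, c, e, b, a, n used more than once
relevant: ✓, every one of d, c, e, b, a, n appears
unrestricted: ✓, type-checks (Int) and nothing is barred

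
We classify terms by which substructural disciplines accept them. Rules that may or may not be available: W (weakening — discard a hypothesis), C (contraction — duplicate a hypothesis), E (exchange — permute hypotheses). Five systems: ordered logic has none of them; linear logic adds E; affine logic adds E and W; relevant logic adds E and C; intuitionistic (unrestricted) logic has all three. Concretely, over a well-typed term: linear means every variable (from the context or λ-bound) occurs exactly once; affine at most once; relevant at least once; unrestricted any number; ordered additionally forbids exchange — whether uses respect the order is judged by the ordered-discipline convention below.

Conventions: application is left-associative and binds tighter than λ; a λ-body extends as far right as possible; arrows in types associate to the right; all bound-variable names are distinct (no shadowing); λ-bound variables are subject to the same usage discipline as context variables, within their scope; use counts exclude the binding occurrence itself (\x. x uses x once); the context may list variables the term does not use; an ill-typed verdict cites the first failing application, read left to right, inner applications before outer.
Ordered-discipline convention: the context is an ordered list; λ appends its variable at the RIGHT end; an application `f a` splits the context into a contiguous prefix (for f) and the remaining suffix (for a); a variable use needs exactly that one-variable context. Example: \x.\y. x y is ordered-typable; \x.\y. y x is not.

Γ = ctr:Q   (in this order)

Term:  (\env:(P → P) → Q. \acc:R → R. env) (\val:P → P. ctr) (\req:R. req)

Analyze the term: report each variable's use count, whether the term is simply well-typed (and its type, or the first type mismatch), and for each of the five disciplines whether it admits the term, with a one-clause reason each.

usage: ctr=1; env [bound]=1; acc [bound]=0; val [bound]=0; req [bound]=1
left-to-right use order: env, ctr, req
typing: well-typed at (P → P) → Q
ordered: ✗ — unused: acc, val — weakening required
linear: ✗ — unused: acc, val — weakening required
affine: ✓ — at most one use each (ctr, env, acc, val, req)
relevant: ✗ — unused: acc, val — weakening required
unrestricted: ✓ — typability at (P → P) → Q is all that's needed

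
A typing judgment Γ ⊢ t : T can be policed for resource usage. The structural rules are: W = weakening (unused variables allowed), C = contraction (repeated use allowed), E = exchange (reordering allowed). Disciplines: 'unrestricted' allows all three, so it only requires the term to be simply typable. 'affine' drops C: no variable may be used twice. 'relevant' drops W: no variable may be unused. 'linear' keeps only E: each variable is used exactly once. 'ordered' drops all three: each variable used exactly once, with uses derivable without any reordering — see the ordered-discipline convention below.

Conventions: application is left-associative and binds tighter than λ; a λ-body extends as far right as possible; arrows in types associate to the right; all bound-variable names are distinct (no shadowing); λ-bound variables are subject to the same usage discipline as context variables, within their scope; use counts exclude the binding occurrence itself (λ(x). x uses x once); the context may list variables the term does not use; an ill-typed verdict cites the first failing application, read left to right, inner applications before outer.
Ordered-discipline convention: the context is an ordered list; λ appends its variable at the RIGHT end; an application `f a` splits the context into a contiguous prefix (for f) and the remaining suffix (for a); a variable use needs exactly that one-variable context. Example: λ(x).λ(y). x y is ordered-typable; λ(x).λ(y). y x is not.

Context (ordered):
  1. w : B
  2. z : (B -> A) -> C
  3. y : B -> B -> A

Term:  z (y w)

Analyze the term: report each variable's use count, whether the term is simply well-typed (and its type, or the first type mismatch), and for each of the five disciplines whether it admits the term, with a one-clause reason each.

variable uses: w ×1; z ×1; y ×1
use order (left to right): z, y, w
typing: well-typed — term : C
ordered: ✗, use order z, y, w needs exchange
linear: ✓, each of w, z, y used exactly once
affine: ✓, w, z, y: no repeats, contraction unneeded
relevant: ✓, w, z, y: all used, weakening unneeded
unrestricted: ✓, simply typable at C; W, C, E all held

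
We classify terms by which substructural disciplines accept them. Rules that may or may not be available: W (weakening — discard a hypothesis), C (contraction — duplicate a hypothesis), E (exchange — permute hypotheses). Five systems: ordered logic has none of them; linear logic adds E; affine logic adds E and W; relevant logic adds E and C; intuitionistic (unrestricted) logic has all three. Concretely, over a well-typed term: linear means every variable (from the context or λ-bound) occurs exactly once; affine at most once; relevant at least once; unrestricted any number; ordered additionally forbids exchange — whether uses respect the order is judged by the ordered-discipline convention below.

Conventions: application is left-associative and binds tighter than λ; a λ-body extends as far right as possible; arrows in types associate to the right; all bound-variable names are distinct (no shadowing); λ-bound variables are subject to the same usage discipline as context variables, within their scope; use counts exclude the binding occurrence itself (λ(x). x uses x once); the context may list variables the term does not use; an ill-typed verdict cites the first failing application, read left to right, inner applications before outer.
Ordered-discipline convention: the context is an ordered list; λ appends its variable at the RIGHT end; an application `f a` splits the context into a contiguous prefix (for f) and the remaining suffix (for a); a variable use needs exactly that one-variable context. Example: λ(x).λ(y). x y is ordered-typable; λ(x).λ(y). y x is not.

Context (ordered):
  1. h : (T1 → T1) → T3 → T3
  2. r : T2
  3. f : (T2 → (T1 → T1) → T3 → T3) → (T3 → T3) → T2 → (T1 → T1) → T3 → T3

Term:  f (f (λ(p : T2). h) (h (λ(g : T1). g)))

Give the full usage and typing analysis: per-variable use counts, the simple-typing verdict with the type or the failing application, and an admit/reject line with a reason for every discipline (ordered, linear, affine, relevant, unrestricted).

variable uses: h=2; r=0; f=2; p (bound)=0; g (bound)=1
order of uses: f, f, h, h, g
typing: the term checks, with type (T3 → T3) → T2 → (T1 → T1) → T3 → T3
ordered: ✗, needs contraction — h ×2, f ×2; needs weakening: r, p unused
linear: ✗, needs contraction — h ×2, f ×2; needs weakening: r, p unused
affine: ✗, needs contraction — h ×2, f ×2
relevant: ✗, needs weakening: r, p unused
unrestricted: ✓, simply typable at (T3 → T3) → T2 → (T1 → T1) → T3 → T3; W, C, E all held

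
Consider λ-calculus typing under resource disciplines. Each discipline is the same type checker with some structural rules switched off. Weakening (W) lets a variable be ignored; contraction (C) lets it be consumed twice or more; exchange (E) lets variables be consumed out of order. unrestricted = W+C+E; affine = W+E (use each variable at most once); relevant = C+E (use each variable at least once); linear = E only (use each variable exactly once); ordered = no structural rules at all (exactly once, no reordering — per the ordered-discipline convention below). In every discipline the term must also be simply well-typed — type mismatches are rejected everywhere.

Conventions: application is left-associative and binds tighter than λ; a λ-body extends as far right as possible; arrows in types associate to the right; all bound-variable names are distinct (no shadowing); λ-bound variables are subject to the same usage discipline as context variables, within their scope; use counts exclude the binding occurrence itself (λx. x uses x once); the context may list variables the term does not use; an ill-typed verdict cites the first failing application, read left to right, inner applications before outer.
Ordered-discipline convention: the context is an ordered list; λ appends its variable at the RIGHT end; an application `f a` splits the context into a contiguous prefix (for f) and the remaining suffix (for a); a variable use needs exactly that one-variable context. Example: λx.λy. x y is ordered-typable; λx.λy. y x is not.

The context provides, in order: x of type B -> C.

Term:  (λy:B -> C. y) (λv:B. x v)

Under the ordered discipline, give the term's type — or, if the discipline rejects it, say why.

term : B -> C
usage: x=1; y [bound]=1; v [bound]=1
use order (left to right): y, x, v
typing: well-typed — term : B -> C
summary: ordered ✓ | linear ✓ | affine ✓ | relevant ✓ | unrestricted ✓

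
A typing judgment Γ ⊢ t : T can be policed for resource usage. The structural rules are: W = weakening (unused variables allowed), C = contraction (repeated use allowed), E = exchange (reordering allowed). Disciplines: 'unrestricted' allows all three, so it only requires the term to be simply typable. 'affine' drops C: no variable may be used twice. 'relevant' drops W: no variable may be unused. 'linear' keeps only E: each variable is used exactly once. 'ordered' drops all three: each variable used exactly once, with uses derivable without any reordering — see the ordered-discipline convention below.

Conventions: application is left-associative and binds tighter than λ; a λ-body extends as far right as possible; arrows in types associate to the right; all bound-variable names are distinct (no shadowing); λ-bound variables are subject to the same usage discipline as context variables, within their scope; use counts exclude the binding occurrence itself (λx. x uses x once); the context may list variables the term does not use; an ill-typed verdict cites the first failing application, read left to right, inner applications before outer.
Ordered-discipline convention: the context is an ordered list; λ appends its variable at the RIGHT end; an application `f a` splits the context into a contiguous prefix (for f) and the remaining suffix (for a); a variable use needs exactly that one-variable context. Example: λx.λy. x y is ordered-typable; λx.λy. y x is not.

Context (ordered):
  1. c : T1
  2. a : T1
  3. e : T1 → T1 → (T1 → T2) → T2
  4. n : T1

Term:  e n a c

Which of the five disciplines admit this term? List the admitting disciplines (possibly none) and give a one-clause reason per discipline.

admitted in: none
use counts: c=1; a=1; e=1; n=1
left-to-right use order: e, n, a, c
typing: ill-typed: an argument T1 mismatches the expected T1 → T2
ordered: ✗, fails simple typing
linear: ✗, a type mismatch blocks all five
affine: ✗, the type mismatch rejects it
relevant: ✗, not simply typable
unrestricted: ✗, fails simple typing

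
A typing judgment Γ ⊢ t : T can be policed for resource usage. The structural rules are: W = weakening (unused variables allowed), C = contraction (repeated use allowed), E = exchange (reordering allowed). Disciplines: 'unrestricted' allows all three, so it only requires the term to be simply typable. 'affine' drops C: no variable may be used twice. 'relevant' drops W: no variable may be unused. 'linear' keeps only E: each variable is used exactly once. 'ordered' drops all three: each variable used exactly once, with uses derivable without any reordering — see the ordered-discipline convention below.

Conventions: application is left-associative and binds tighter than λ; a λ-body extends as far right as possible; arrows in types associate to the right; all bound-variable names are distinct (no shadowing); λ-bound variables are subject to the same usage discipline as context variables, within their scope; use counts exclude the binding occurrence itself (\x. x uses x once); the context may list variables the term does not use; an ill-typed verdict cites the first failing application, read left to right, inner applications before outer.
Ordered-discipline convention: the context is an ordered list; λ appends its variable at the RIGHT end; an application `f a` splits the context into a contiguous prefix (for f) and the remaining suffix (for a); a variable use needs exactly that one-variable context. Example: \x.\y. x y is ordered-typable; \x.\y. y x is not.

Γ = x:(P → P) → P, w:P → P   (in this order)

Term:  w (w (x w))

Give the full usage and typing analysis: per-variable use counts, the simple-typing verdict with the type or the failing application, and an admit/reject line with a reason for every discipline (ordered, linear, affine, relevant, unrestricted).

use counts: x=1, w=3
left-to-right use order: w, w, x, w
typing: well-typed at P
ordered: ✗, repeated use of w ×3
linear: ✗, repeated use of w ×3
affine: ✗, repeated use of w ×3
relevant: ✓, none of x, w goes unused
unrestricted: ✓, type-checks (P) and nothing is barred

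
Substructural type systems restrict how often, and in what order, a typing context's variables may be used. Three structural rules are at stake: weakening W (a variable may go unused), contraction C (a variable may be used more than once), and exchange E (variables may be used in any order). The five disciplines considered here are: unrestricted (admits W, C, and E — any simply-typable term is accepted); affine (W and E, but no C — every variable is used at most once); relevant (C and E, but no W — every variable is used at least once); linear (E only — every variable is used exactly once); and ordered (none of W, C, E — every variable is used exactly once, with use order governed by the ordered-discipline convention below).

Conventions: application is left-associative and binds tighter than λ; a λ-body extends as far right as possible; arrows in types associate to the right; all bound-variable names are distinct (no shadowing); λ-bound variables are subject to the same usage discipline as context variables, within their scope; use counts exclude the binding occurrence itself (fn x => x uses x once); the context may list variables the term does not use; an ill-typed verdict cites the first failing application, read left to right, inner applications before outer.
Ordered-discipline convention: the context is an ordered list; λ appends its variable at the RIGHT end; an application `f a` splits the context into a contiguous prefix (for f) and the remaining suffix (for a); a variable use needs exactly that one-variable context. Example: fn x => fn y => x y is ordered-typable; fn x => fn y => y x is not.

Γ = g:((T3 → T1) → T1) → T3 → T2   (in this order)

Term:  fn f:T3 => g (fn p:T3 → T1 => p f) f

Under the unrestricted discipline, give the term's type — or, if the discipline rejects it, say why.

term : T3 → T2
variable uses: g: 1×; f [bound]: 2×; p [bound]: 1×
uses in reading order: g, p, f, f
typing: the term checks, with type T3 → T2
across the five disciplines: ordered ✗; linear ✗; affine ✗; relevant ✓; unrestricted ✓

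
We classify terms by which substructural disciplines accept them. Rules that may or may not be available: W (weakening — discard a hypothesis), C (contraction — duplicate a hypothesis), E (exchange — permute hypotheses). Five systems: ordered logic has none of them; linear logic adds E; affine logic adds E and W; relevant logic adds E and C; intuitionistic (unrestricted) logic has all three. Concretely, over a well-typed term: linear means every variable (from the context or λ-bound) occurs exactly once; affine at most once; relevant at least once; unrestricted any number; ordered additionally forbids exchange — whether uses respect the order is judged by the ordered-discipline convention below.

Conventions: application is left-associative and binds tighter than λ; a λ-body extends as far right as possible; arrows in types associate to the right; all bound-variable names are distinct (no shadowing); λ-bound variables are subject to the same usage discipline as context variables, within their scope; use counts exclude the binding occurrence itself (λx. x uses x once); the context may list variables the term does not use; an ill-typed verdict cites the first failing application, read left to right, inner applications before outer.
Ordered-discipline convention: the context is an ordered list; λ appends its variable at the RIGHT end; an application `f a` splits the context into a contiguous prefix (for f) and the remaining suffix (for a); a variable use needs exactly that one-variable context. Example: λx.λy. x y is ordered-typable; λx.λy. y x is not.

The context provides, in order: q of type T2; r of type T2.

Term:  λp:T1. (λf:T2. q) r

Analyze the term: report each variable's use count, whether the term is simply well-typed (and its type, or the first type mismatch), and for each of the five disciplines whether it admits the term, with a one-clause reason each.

counts: q: 1×; r: 1×; p (bound): 0×; f (bound): 0×
order of uses: q, r
typing: well-typed at T1 -> T2
ordered: ✗ — unused: p, f — weakening required
linear: ✗ — unused: p, f — weakening required
affine: ✓ — no duplicate uses among q, r, p, f
relevant: ✗ — unused: p, f — weakening required
unrestricted: ✓ — well-typed at T1 -> T2; no restrictions here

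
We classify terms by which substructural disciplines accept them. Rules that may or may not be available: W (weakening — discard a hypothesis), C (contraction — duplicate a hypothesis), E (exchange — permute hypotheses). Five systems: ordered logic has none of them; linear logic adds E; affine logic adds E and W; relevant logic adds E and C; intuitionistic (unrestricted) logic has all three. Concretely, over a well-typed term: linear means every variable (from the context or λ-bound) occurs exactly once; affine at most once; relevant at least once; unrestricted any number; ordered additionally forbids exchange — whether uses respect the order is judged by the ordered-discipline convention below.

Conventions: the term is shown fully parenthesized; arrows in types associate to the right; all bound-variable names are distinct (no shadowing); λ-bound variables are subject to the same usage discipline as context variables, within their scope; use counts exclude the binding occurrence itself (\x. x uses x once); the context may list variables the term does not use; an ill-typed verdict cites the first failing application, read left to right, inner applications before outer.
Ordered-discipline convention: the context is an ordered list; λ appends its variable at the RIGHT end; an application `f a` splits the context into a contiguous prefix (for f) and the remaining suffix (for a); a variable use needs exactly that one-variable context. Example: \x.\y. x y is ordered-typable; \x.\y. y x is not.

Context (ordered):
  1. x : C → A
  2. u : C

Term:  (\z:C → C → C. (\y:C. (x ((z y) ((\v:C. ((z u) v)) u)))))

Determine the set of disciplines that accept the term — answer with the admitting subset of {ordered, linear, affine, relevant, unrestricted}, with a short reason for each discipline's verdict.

admitted by: relevant, unrestricted
usage: x: 1×, u: 2×, z (λ-bound): 2×, y (λ-bound): 1×, v (λ-bound): 1×
left-to-right use order: x, z, y, z, u, v, u
typing: the term checks, with type (C → C → C) → C → A
ordered: ✗, needs contraction — u ×2, z ×2
linear: ✗, needs contraction — u ×2, z ×2
affine: ✗, needs contraction — u ×2, z ×2
relevant: ✓, none of x, u, z, y, v goes unused
unrestricted: ✓, simply typable at (C → C → C) → C → A; W, C, E all held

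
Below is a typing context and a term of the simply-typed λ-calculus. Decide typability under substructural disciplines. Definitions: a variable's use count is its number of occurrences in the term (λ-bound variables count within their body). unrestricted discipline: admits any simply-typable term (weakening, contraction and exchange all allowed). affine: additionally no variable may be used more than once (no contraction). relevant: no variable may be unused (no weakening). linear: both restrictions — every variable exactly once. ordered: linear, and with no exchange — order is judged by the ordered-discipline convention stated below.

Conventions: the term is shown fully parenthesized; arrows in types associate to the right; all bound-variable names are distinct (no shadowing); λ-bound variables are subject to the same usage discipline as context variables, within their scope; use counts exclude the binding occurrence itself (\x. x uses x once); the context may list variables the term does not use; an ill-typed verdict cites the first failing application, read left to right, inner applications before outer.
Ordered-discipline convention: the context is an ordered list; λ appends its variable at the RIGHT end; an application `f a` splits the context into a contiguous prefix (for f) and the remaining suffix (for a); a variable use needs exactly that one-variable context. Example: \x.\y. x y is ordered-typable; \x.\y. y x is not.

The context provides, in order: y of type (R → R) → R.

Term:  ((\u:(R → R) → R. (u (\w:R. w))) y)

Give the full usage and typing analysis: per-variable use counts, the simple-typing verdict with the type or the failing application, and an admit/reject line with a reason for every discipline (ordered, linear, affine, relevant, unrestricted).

usage: y ×1; u (bound) ×1; w (bound) ×1
use order (left to right): u, w, y
typing: well-typed at R
ordered: ✓ — y, u, w: once each, no exchange needed
linear: ✓ — exactly-once usage across y, u, w
affine: ✓ — no duplicate uses among y, u, w
relevant: ✓ — every one of y, u, w appears
unrestricted: ✓ — well-typed at R; no restrictions here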